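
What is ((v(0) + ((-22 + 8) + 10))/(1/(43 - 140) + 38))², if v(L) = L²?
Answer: 150544/13579225 ≈ 0.011086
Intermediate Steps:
((v(0) + ((-22 + 8) + 10))/(1/(43 - 140) + 38))² = ((0² + ((-22 + 8) + 10))/(1/(43 - 140) + 38))² = ((0 + (-14 + 10))/(1/(-97) + 38))² = ((0 - 4)/(-1/97 + 38))² = (-4/3685/97)² = (-4*97/3685)² = (-388/3685)² = 150544/13579225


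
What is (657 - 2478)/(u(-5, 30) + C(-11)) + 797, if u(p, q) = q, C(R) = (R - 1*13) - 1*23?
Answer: 15370/17 ≈ 904.12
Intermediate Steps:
C(R) = -36 + R (C(R) = (R - 13) - 23 = (-13 + R) - 23 = -36 + R)
(657 - 2478)/(u(-5, 30) + C(-11)) + 797 = (657 - 2478)/(30 + (-36 - 11)) + 797 = -1821/(30 - 47) + 797 = -1821/(-17) + 797 = -1821*(-1/17) + 797 = 1821/17 + 797 = 15370/17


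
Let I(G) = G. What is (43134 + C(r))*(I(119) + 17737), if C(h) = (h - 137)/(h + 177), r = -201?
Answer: 770452176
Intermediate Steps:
C(h) = (-137 + h)/(177 + h)
(43134 + C(r))*(I(119) + 17737) = (43134 + (-137 - 201)/(177 - 201))*(119 + 17737) = (43134 - 338/(-24))*17856 = (43134 - 1/24*(-338))*17856 = (43134 + 169/12)*17856 = (517777/12)*17856 = 770452176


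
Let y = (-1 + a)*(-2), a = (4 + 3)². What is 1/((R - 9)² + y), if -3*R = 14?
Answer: 9/817 ≈ 0.011016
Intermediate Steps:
R = -14/3 (R = -⅓*14 = -14/3 ≈ -4.6667)
a = 49 (a = 7² = 49)
y = -96 (y = (-1 + 49)*(-2) = 48*(-2) = -96)
1/((R - 9)² + y) = 1/((-14/3 - 9)² - 96) = 1/((-41/3)² - 96) = 1/(1681/9 - 96) = 1/(817/9) = 9/817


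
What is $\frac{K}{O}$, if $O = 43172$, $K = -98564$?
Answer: $- \frac{24641}{10793} \approx -2.2831$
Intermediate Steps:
$\frac{K}{O} = - \frac{98564}{43172} = \left(-98564\right) \frac{1}{43172} = - \frac{24641}{10793}$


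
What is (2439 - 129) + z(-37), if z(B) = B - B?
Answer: 2310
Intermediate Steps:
z(B) = 0
(2439 - 129) + z(-37) = (2439 - 129) + 0 = 2310 + 0 = 2310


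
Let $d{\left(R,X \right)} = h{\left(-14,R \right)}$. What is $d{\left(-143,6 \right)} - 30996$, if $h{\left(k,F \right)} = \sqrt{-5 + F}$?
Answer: $-30996 + 2 i \sqrt{37} \approx -30996.0 + 12.166 i$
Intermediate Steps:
$d{\left(R,X \right)} = \sqrt{-5 + R}$
$d{\left(-143,6 \right)} - 30996 = \sqrt{-5 - 143} - 30996 = \sqrt{-148} - 30996 = 2 i \sqrt{37} - 30996 = -30996 + 2 i \sqrt{37}$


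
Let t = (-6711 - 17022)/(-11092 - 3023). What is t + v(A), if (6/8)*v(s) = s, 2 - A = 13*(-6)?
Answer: 1529333/14115 ≈ 108.35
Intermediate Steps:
A = 80 (A = 2 - 13*(-6) = 2 - 1*(-78) = 2 + 78 = 80)
v(s) = 4*s/3
t = 7911/4705 (t = -23733/(-14115) = -23733*(-1/14115) = 7911/4705 ≈ 1.6814)
t + v(A) = 7911/4705 + (4/3)*80 = 7911/4705 + 320/3 = 1529333/14115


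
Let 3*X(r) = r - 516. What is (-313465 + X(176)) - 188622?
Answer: -1506601/3 ≈ -5.0220e+5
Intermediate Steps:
X(r) = -172 + r/3 (X(r) = (r - 516)/3 = (-516 + r)/3 = -172 + r/3)
(-313465 + X(176)) - 188622 = (-313465 + (-172 + (1/3)*176)) - 188622 = (-313465 + (-172 + 176/3)) - 188622 = (-313465 - 340/3) - 188622 = -940735/3 - 188622 = -1506601/3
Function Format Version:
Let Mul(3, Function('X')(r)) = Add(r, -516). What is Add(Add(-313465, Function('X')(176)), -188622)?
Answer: Rational(-1506601, 3) ≈ -5.0220e+5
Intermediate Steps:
Function('X')(r) = Add(-172, Mul(Rational(1, 3), r)) (Function('X')(r) = Mul(Rational(1, 3), Add(r, -516)) = Mul(Rational(1, 3), Add(-516, r)) = Add(-172, Mul(Rational(1, 3), r)))
Add(Add(-313465, Function('X')(176)), -188622) = Add(Add(-313465, Add(-172, Mul(Rational(1, 3), 176))), -188622) = Add(Add(-313465, Add(-172, Rational(176, 3))), -188622) = Add(Add(-313465, Rational(-340, 3)), -188622) = Add(Rational(-940735, 3), -188622) = Rational(-1506601, 3)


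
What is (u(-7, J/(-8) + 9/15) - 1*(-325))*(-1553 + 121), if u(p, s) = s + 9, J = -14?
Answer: -2408266/5 ≈ -4.8165e+5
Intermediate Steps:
u(p, s) = 9 + s
(u(-7, J/(-8) + 9/15) - 1*(-325))*(-1553 + 121) = ((9 + (-14/(-8) + 9/15)) - 1*(-325))*(-1553 + 121) = ((9 + (-14*(-1/8) + 9*(1/15))) + 325)*(-1432) = ((9 + (7/4 + 3/5)) + 325)*(-1432) = ((9 + 47/20) + 325)*(-1432) = (227/20 + 325)*(-1432) = (6727/20)*(-1432) = -2408266/5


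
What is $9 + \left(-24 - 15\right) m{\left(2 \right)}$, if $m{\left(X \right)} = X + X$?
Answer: $-147$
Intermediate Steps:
$m{\left(X \right)} = 2 X$
$9 + \left(-24 - 15\right) m{\left(2 \right)} = 9 + \left(-24 - 15\right) 2 \cdot 2 = 9 - 156 = -147$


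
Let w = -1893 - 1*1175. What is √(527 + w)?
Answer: 11*I*√21 ≈ 50.408*I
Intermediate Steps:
w = -3068 (w = -1893 - 1175 = -3068)
√(527 + w) = √(527 - 3068) = √(-2541) = 11*I*√21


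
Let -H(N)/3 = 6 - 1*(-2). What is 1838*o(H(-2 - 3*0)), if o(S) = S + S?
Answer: -88224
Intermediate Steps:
H(N) = -24 (H(N) = -3*(6 - 1*(-2)) = -3*(6 + 2) = -3*8 = -24)
o(S) = 2*S
1838*o(H(-2 - 3*0)) = 1838*(2*(-24)) = 1838*(-48) = -88224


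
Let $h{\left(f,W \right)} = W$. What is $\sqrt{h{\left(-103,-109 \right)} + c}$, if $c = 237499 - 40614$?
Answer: $6 \sqrt{5466} \approx 443.59$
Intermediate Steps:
$c = 196885$
$\sqrt{h{\left(-103,-109 \right)} + c} = \sqrt{-109 + 196885} = \sqrt{196776} = 6 \sqrt{5466}$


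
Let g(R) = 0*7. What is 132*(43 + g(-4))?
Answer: 5676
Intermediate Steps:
g(R) = 0
132*(43 + g(-4)) = 132*(43 + 0) = 132*43 = 5676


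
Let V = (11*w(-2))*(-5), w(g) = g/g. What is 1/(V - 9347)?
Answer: -1/9402 ≈ -0.00010636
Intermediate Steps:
w(g) = 1
V = -55 (V = (11*1)*(-5) = 11*(-5) = -55)
1/(V - 9347) = 1/(-55 - 9347) = 1/(-9402) = -1/9402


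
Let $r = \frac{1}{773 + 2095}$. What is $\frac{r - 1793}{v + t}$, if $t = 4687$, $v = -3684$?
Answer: $- \frac{5142323}{2876604} \approx -1.7876$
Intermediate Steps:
$r = \frac{1}{2868} \approx 0.00034868$
$\frac{r - 1793}{v + t} = \frac{\frac{1}{2868} - 1793}{-3684 + 4687} = - \frac{5142323}{2868 \cdot 1003} = \left(- \frac{5142323}{2868}\right) \frac{1}{1003} = - \frac{5142323}{2876604}$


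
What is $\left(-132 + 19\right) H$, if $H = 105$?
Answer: $-11865$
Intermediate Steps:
$\left(-132 + 19\right) H = \left(-132 + 19\right) 105 = \left(-113\right) 105 = -11865$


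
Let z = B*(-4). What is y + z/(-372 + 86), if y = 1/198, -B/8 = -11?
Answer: 3181/2574 ≈ 1.2358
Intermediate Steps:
B = 88 (B = -8*(-11) = 88)
y = 1/198 ≈ 0.0050505
z = -352 (z = 88*(-4) = -352)
y + z/(-372 + 86) = 1/198 - 352/(-372 + 86) = 1/198 - 352/(-286) = 1/198 - 352*(-1/286) = 1/198 + 16/13 = 3181/2574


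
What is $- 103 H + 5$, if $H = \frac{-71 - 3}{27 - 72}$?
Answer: $- \frac{7397}{45} \approx -164.38$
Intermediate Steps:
$H = \frac{74}{45}$ ($H = - \frac{74}{-45} = \left(-74\right) \left(- \frac{1}{45}\right) = \frac{74}{45} \approx 1.6444$)
$- 103 H + 5 = \left(-103\right) \frac{74}{45} + 5 = - \frac{7622}{45} + 5 = - \frac{7397}{45}$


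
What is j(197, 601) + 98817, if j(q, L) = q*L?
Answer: 217214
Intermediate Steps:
j(q, L) = L*q
j(197, 601) + 98817 = 601*197 + 98817 = 118397 + 98817 = 217214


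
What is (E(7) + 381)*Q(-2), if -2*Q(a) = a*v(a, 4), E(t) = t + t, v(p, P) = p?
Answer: -790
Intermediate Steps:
E(t) = 2*t
Q(a) = -a**2/2 (Q(a) = -a*a/2 = -a**2/2)
(E(7) + 381)*Q(-2) = (2*7 + 381)*(-1/2*(-2)**2) = (14 + 381)*(-1/2*4) = 395*(-2) = -790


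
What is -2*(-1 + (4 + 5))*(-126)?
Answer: 2016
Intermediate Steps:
-2*(-1 + (4 + 5))*(-126) = -2*(-1 + 9)*(-126) = -2*8*(-126) = -16*(-126) = 2016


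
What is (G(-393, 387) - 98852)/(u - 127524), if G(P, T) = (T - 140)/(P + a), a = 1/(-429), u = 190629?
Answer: -16666355459/10639376790 ≈ -1.5665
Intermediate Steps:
a = -1/429 ≈ -0.0023310
G(P, T) = (-140 + T)/(-1/429 + P) (G(P, T) = (T - 140)/(P - 1/429) = (-140 + T)/(-1/429 + P))
(G(-393, 387) - 98852)/(u - 127524) = (429*(-140 + 387)/(-1 + 429*(-393)) - 98852)/(190629 - 127524) = (429*247/(-1 - 168597) - 98852)/63105 = (429*247/(-168598) - 98852)*(1/63105) = (429*(-1/168598)*247 - 98852)*(1/63105) = (-105963/168598 - 98852)*(1/63105) = -16666355459/168598*1/63105 = -16666355459/10639376790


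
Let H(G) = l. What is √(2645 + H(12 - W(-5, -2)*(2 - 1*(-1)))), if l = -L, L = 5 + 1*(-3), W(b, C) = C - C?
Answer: √2643 ≈ 51.410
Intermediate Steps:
W(b, C) = 0
L = 2 (L = 5 - 3 = 2)
l = -2 (l = -1*2 = -2)
H(G) = -2
√(2645 + H(12 - W(-5, -2)*(2 - 1*(-1)))) = √(2645 - 2) = √2643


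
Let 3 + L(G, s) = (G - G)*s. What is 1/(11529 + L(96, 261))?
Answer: 1/11526 ≈ 8.6760e-5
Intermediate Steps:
L(G, s) = -3 (L(G, s) = -3 + (G - G)*s = -3 + 0*s = -3 + 0 = -3)
1/(11529 + L(96, 261)) = 1/(11529 - 3) = 1/11526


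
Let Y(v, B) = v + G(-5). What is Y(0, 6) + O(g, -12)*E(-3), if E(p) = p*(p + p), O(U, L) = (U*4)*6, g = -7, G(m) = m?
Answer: -3029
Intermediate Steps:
O(U, L) = 24*U (O(U, L) = (4*U)*6 = 24*U)
E(p) = 2*p² (E(p) = p*(2*p) = 2*p²)
Y(v, B) = -5 + v (Y(v, B) = v - 5 = -5 + v)
Y(0, 6) + O(g, -12)*E(-3) = (-5 + 0) + (24*(-7))*(2*(-3)²) = -5 - 336*9 = -5 - 168*18 = -5 - 3024 = -3029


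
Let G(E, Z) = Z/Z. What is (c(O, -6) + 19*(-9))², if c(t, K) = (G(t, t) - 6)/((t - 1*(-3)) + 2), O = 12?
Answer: 8479744/289 ≈ 29342.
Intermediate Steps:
G(E, Z) = 1
c(t, K) = -5/(5 + t) (c(t, K) = (1 - 6)/((t - 1*(-3)) + 2) = -5/((t + 3) + 2) = -5/((3 + t) + 2) = -5/(5 + t))
(c(O, -6) + 19*(-9))² = (-5/(5 + 12) + 19*(-9))² = (-5/17 - 171)² = (-2912/17)² = 8479744/289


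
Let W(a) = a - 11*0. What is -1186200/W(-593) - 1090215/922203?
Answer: 121474522345/60762931 ≈ 1999.2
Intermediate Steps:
W(a) = a (W(a) = a + 0 = a)
-1186200/W(-593) - 1090215/922203 = -1186200/(-593) - 1090215/922203 = -1186200*(-1/593) - 1090215*1/922203 = 1186200/593 - 121135/102467 = 121474522345/60762931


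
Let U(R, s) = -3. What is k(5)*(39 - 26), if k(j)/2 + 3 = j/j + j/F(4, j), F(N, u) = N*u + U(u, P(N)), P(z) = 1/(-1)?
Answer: -754/17 ≈ -44.353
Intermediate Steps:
P(z) = -1
F(N, u) = -3 + N*u (F(N, u) = N*u - 3 = -3 + N*u)
k(j) = -4 + 2*j/(-3 + 4*j) (k(j) = -6 + 2*(j/j + j/(-3 + 4*j)) = -6 + 2*(1 + j/(-3 + 4*j)) = -6 + (2 + 2*j/(-3 + 4*j)) = -4 + 2*j/(-3 + 4*j))
k(5)*(39 - 26) = (2*(6 - 7*5)/(-3 + 4*5))*(39 - 26) = (2*(6 - 35)/(-3 + 20))*13 = (2*(-29)/17)*13 = (2*(1/17)*(-29))*13 = -58/17*13 = -754/17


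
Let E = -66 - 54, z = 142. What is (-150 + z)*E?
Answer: 960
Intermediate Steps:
E = -120
(-150 + z)*E = (-150 + 142)*(-120) = -8*(-120) = 960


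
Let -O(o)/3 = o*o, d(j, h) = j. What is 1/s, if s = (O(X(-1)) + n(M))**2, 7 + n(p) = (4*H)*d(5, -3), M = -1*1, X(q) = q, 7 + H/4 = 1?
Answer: 1/240100 ≈ 4.1649e-6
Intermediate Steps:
H = -24 (H = -28 + 4*1 = -28 + 4 = -24)
O(o) = -3*o**2 (O(o) = -3*o*o = -3*o**2)
M = -1
n(p) = -487 (n(p) = -7 + (4*(-24))*5 = -7 - 96*5 = -7 - 480 = -487)
s = 240100 (s = (-3*(-1)**2 - 487)**2 = (-3*1 - 487)**2 = (-3 - 487)**2 = (-490)**2 = 240100)
1/s = 1/240100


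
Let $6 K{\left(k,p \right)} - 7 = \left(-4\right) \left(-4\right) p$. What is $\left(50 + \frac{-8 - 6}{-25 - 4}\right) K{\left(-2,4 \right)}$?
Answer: $\frac{17324}{29} \approx 597.38$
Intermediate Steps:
$K{\left(k,p \right)} = \frac{7}{6} + \frac{8 p}{3}$ ($K{\left(k,p \right)} = \frac{7}{6} + \frac{\left(-4\right) \left(-4\right) p}{6} = \frac{7}{6} + \frac{16 p}{6} = \frac{7}{6} + \frac{8 p}{3}$)
$\left(50 + \frac{-8 - 6}{-25 - 4}\right) K{\left(-2,4 \right)} = \left(50 + \frac{-8 - 6}{-25 - 4}\right) \left(\frac{7}{6} + \frac{8}{3} \cdot 4\right) = \left(50 - \frac{14}{-29}\right) \left(\frac{7}{6} + \frac{32}{3}\right) = \left(50 - - \frac{14}{29}\right) \frac{71}{6} = \left(50 + \frac{14}{29}\right) \frac{71}{6} = \frac{1464}{29} \cdot \frac{71}{6} = \frac{17324}{29}$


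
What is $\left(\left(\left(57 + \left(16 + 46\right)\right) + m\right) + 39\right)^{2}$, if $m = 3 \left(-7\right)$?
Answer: $18769$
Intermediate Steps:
$m = -21$
$\left(\left(\left(57 + \left(16 + 46\right)\right) + m\right) + 39\right)^{2} = \left(\left(\left(57 + \left(16 + 46\right)\right) - 21\right) + 39\right)^{2} = \left(\left(\left(57 + 62\right) - 21\right) + 39\right)^{2} = \left(\left(119 - 21\right) + 39\right)^{2} = \left(98 + 39\right)^{2} = 137^{2} = 18769$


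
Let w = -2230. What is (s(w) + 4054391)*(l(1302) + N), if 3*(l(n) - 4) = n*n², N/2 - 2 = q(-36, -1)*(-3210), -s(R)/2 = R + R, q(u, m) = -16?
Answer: 2989870636045104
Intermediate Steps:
s(R) = -4*R (s(R) = -2*(R + R) = -4*R)
N = 102724 (N = 4 + 2*(-16*(-3210)) = 4 + 2*51360 = 4 + 102720 = 102724)
l(n) = 4 + n³/3 (l(n) = 4 + (n*n²)/3 = 4 + n³/3)
(s(w) + 4054391)*(l(1302) + N) = (-4*(-2230) + 4054391)*((4 + (⅓)*1302³) + 102724) = (8920 + 4054391)*((4 + (⅓)*2207155608) + 102724) = 4063311*((4 + 735718536) + 102724) = 4063311*(735718540 + 102724) = 4063311*735821264 = 2989870636045104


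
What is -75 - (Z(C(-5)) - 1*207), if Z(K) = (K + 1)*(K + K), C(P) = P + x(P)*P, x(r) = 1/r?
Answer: 108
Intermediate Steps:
C(P) = 1 + P (C(P) = P + P/P = P + 1 = 1 + P)
Z(K) = 2*K*(1 + K) (Z(K) = (1 + K)*(2*K) = 2*K*(1 + K))
-75 - (Z(C(-5)) - 1*207) = -75 - (2*(1 - 5)*(1 + (1 - 5)) - 1*207) = -75 - (2*(-4)*(1 - 4) - 207) = -75 - (2*(-4)*(-3) - 207) = -75 - (24 - 207) = -75 - 1*(-183) = -75 + 183 = 108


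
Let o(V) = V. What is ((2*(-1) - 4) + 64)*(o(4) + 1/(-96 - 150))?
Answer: 28507/123 ≈ 231.76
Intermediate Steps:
((2*(-1) - 4) + 64)*(o(4) + 1/(-96 - 150)) = ((2*(-1) - 4) + 64)*(4 + 1/(-96 - 150)) = ((-2 - 4) + 64)*(4 + 1/(-246)) = (-6 + 64)*(4 - 1/246) = 58*(983/246) = 28507/123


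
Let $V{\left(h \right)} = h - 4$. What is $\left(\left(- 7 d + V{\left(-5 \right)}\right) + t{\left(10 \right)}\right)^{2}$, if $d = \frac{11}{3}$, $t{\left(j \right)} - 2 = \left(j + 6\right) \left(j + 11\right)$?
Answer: $\frac{828100}{9} \approx 92011.0$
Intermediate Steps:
$t{\left(j \right)} = 2 + \left(6 + j\right) \left(11 + j\right)$ ($t{\left(j \right)} = 2 + \left(j + 6\right) \left(j + 11\right) = 2 + \left(6 + j\right) \left(11 + j\right)$)
$V{\left(h \right)} = -4 + h$
$d = \frac{11}{3}$ ($d = 11 \cdot \frac{1}{3} = \frac{11}{3} \approx 3.6667$)
$\left(\left(- 7 d + V{\left(-5 \right)}\right) + t{\left(10 \right)}\right)^{2} = \left(\left(\left(-7\right) \frac{11}{3} - 9\right) + \left(68 + 10^{2} + 17 \cdot 10\right)\right)^{2} = \left(\left(- \frac{77}{3} - 9\right) + \left(68 + 100 + 170\right)\right)^{2} = \left(- \frac{104}{3} + 338\right)^{2} = \left(\frac{910}{3}\right)^{2} = \frac{828100}{9}$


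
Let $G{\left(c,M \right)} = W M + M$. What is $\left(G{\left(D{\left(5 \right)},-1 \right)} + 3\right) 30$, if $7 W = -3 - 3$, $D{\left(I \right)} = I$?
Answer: $\frac{600}{7} \approx 85.714$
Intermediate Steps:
$W = - \frac{6}{7}$ ($W = \frac{-3 - 3}{7} = \frac{1}{7} \left(-6\right) = - \frac{6}{7} \approx -0.85714$)
$G{\left(c,M \right)} = \frac{M}{7}$ ($G{\left(c,M \right)} = - \frac{6 M}{7} + M = \frac{M}{7}$)
$\left(G{\left(D{\left(5 \right)},-1 \right)} + 3\right) 30 = \left(\frac{1}{7} \left(-1\right) + 3\right) 30 = \left(- \frac{1}{7} + 3\right) 30 = \frac{20}{7} \cdot 30 = \frac{600}{7}$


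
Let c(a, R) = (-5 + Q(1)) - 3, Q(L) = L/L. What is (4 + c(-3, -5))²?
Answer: 9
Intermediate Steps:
Q(L) = 1
c(a, R) = -7 (c(a, R) = (-5 + 1) - 3 = -4 - 3 = -7)
(4 + c(-3, -5))² = (4 - 7)² = (-3)² = 9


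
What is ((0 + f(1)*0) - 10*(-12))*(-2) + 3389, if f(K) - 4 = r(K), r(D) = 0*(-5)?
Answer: 3149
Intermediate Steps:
r(D) = 0
f(K) = 4 (f(K) = 4 + 0 = 4)
((0 + f(1)*0) - 10*(-12))*(-2) + 3389 = ((0 + 4*0) - 10*(-12))*(-2) + 3389 = ((0 + 0) + 120)*(-2) + 3389 = (0 + 120)*(-2) + 3389 = 120*(-2) + 3389 = -240 + 3389 = 3149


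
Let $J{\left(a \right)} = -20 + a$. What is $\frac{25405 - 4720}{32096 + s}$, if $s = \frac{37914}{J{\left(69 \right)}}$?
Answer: $\frac{1013565}{1610618} \approx 0.6293$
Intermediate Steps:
$s = \frac{37914}{49}$ ($s = \frac{37914}{-20 + 69} = \frac{37914}{49} \approx 773.75$)
$\frac{25405 - 4720}{32096 + s} = \frac{25405 - 4720}{32096 + \frac{37914}{49}} = \frac{20685}{\frac{1610618}{49}} = 20685 \cdot \frac{49}{1610618} = \frac{1013565}{1610618}$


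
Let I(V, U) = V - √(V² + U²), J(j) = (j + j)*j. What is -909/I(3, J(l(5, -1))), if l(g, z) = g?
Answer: 2727/2500 + 909*√2509/2500 ≈ 19.303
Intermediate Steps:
J(j) = 2*j² (J(j) = (2*j)*j = 2*j²)
I(V, U) = V - √(U² + V²)
-909/I(3, J(l(5, -1))) = -909/(3 - √((2*5²)² + 3²)) = -909/(3 - √((2*25)² + 9)) = -909/(3 - √(50² + 9)) = -909/(3 - √(2500 + 9)) = -909/(3 - √2509)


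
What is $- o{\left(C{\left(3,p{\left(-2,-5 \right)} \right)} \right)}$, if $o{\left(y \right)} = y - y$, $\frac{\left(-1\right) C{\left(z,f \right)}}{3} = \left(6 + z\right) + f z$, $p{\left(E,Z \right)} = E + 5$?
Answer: $0$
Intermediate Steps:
$p{\left(E,Z \right)} = 5 + E$
$C{\left(z,f \right)} = -18 - 3 z - 3 f z$ ($C{\left(z,f \right)} = - 3 \left(\left(6 + z\right) + f z\right) = - 3 \left(6 + z + f z\right) = -18 - 3 z - 3 f z$)
$o{\left(y \right)} = 0$
$- o{\left(C{\left(3,p{\left(-2,-5 \right)} \right)} \right)} = \left(-1\right) 0 = 0$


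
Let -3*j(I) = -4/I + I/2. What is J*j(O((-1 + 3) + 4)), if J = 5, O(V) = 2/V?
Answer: 355/18 ≈ 19.722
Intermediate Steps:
j(I) = -I/6 + 4/(3*I) (j(I) = -(-4/I + I/2)/3 = -(I/2 - 4/I)/3 = -I/6 + 4/(3*I))
J*j(O((-1 + 3) + 4)) = 5*((8 - (2/((-1 + 3) + 4))²)/(6*((2/((-1 + 3) + 4))))) = 5*((8 - (2/(2 + 4))²)/(6*((2/(2 + 4))))) = 5*((8 - (2/6)²)/(6*((2/6)))) = 5*((8 - (2*(⅙))²)/(6*((2*(⅙))))) = 5*((8 - (⅓)²)/(6*(⅓))) = 5*((⅙)*3*(8 - 1*⅑)) = 5*((⅙)*3*(8 - ⅑)) = 5*((⅙)*3*(71/9)) = 5*(71/18) = 355/18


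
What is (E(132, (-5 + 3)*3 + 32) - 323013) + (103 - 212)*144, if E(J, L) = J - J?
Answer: -338709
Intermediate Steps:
E(J, L) = 0
(E(132, (-5 + 3)*3 + 32) - 323013) + (103 - 212)*144 = (0 - 323013) + (103 - 212)*144 = -323013 - 109*144 = -323013 - 15696 = -338709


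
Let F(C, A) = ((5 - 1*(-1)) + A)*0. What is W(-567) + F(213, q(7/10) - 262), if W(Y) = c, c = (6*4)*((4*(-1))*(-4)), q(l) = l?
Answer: 384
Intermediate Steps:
F(C, A) = 0 (F(C, A) = ((5 + 1) + A)*0 = (6 + A)*0 = 0)
c = 384 (c = 24*(-4*(-4)) = 24*16 = 384)
W(Y) = 384
W(-567) + F(213, q(7/10) - 262) = 384 + 0 = 384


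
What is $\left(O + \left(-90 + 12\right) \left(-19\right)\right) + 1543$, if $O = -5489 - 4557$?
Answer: $-7021$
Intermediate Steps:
$O = -10046$
$\left(O + \left(-90 + 12\right) \left(-19\right)\right) + 1543 = \left(-10046 + \left(-90 + 12\right) \left(-19\right)\right) + 1543 = \left(-10046 - -1482\right) + 1543 = \left(-10046 + 1482\right) + 1543 = -8564 + 1543 = -7021$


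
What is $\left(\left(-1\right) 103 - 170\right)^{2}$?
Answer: $74529$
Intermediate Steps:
$\left(\left(-1\right) 103 - 170\right)^{2} = \left(-103 + \left(-221 + 51\right)\right)^{2} = \left(-103 - 170\right)^{2} = \left(-273\right)^{2} = 74529$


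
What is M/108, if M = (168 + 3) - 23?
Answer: 37/27 ≈ 1.3704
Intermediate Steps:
M = 148 (M = 171 - 23 = 148)
M/108 = 148/108 = 148*(1/108) = 37/27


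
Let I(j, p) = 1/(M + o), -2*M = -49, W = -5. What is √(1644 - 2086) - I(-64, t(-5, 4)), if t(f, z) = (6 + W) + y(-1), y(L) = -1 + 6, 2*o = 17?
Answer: -1/33 + I*√442 ≈ -0.030303 + 21.024*I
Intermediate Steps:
o = 17/2 (o = (½)*17 = 17/2 ≈ 8.5000)
y(L) = 5
M = 49/2 (M = -½*(-49) = 49/2 ≈ 24.500)
t(f, z) = 6 (t(f, z) = (6 - 5) + 5 = 1 + 5 = 6)
I(j, p) = 1/33 (I(j, p) = 1/(49/2 + 17/2) = 1/33)
√(1644 - 2086) - I(-64, t(-5, 4)) = √(1644 - 2086) - 1*1/33 = √(-442) - 1/33 = I*√442 - 1/33 = -1/33 + I*√442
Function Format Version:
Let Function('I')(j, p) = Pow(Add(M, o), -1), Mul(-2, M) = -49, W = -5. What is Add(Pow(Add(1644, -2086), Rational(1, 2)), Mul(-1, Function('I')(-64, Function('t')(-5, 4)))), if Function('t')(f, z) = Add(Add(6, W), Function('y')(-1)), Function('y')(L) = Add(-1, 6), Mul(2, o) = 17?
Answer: Add(Rational(-1, 33), Mul(I, Pow(442, Rational(1, 2)))) ≈ Add(-0.030303, Mul(21.024, I))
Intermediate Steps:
o = Rational(17, 2) (o = Mul(Rational(1, 2), 17) = Rational(17, 2) ≈ 8.5000)
Function('y')(L) = 5
M = Rational(49, 2) (M = Mul(Rational(-1, 2), -49) = Rational(49, 2) ≈ 24.500)
Function('t')(f, z) = 6 (Function('t')(f, z) = Add(Add(6, -5), 5) = Add(1, 5) = 6)
Function('I')(j, p) = Rational(1, 33) (Function('I')(j, p) = Pow(Add(Rational(49, 2), Rational(17, 2)), -1) = Pow(33, -1) = Rational(1, 33))
Add(Pow(Add(1644, -2086), Rational(1, 2)), Mul(-1, Function('I')(-64, Function('t')(-5, 4)))) = Add(Pow(Add(1644, -2086), Rational(1, 2)), Mul(-1, Rational(1, 33))) = Add(Pow(-442, Rational(1, 2)), Rational(-1, 33)) = Add(Mul(I, Pow(442, Rational(1, 2))), Rational(-1, 33)) = Add(Rational(-1, 33), Mul(I, Pow(442, Rational(1, 2))))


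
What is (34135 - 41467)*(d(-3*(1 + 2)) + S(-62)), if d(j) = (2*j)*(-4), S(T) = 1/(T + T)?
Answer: -16363191/31 ≈ -5.2785e+5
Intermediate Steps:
S(T) = 1/(2*T)
d(j) = -8*j
(34135 - 41467)*(d(-3*(1 + 2)) + S(-62)) = (34135 - 41467)*(-(-24)*(1 + 2) + (1/2)/(-62)) = -7332*(-(-24)*3 + (1/2)*(-1/62)) = -7332*(-8*(-9) - 1/124) = -7332*(72 - 1/124) = -7332*8927/124 = -16363191/31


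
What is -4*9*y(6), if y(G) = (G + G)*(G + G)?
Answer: -5184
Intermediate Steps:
y(G) = 4*G² (y(G) = (2*G)*(2*G) = 4*G²)
-4*9*y(6) = -4*9*(4*6²) = -4*9*(4*36) = -4*9*144 = -4*1296 = -2*2592 = -5184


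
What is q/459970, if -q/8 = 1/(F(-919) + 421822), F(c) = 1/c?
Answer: -3676/89154701093745 ≈ -4.1232e-11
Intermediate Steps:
q = -7352/387654417 (q = -8/(1/(-919) + 421822) = -8/(-1/919 + 421822) = -8/387654417/919 = -8*919/387654417 = -7352/387654417 ≈ -1.8965e-5)
q/459970 = -7352/387654417/459970 = -7352/387654417*1/459970 = -3676/89154701093745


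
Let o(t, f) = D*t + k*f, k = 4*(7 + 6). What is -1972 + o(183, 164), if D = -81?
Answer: -8267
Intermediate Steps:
k = 52 (k = 4*13 = 52)
o(t, f) = -81*t + 52*f
-1972 + o(183, 164) = -1972 + (-81*183 + 52*164) = -1972 + (-14823 + 8528) = -1972 - 6295 = -8267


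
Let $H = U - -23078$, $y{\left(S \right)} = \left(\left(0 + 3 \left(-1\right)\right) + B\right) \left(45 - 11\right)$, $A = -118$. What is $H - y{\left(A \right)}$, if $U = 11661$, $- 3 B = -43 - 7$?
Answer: $\frac{102823}{3} \approx 34274.0$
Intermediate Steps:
$B = \frac{50}{3}$ ($B = - \frac{-43 - 7}{3} = \left(- \frac{1}{3}\right) \left(-50\right) = \frac{50}{3} \approx 16.667$)
$y{\left(S \right)} = \frac{1394}{3}$ ($y{\left(S \right)} = \left(\left(0 + 3 \left(-1\right)\right) + \frac{50}{3}\right) \left(45 - 11\right) = \left(\left(0 - 3\right) + \frac{50}{3}\right) 34 = \left(-3 + \frac{50}{3}\right) 34 = \frac{41}{3} \cdot 34 = \frac{1394}{3}$)
$H = 34739$ ($H = 11661 - -23078 = 11661 + 23078 = 34739$)
$H - y{\left(A \right)} = 34739 - \frac{1394}{3} = \frac{102823}{3}$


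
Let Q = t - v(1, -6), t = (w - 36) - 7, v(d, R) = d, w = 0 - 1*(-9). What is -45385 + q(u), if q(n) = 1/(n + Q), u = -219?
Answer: -11527791/254 ≈ -45385.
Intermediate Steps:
w = 9 (w = 0 + 9 = 9)
t = -34 (t = (9 - 36) - 7 = -27 - 7 = -34)
Q = -35 (Q = -34 - 1*1 = -34 - 1 = -35)
q(n) = 1/(-35 + n) (q(n) = 1/(n - 35) = 1/(-35 + n))
-45385 + q(u) = -45385 + 1/(-35 - 219) = -45385 + 1/(-254) = -45385 - 1/254 = -11527791/254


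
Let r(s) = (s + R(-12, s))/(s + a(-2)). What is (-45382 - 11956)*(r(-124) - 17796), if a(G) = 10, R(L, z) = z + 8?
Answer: 19385060392/19 ≈ 1.0203e+9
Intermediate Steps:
R(L, z) = 8 + z
r(s) = (8 + 2*s)/(10 + s) (r(s) = (s + (8 + s))/(s + 10) = (8 + 2*s)/(10 + s))
(-45382 - 11956)*(r(-124) - 17796) = (-45382 - 11956)*(2*(4 - 124)/(10 - 124) - 17796) = -57338*(2*(-120)/(-114) - 17796) = -57338*(2*(-1/114)*(-120) - 17796) = -57338*(40/19 - 17796) = -57338*(-338084/19) = 19385060392/19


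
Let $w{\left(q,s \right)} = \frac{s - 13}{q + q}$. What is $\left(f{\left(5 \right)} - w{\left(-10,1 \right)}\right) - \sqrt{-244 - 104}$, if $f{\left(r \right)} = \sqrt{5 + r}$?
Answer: $- \frac{3}{5} + \sqrt{10} - 2 i \sqrt{87} \approx 2.5623 - 18.655 i$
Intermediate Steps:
$w{\left(q,s \right)} = \frac{-13 + s}{2 q}$
$\left(f{\left(5 \right)} - w{\left(-10,1 \right)}\right) - \sqrt{-244 - 104} = \left(\sqrt{5 + 5} - \frac{-13 + 1}{2 \left(-10\right)}\right) - \sqrt{-244 - 104} = \left(\sqrt{10} - \frac{1}{2} \left(- \frac{1}{10}\right) \left(-12\right)\right) - \sqrt{-348} = \left(\sqrt{10} - \frac{3}{5}\right) - 2 i \sqrt{87} = \left(- \frac{3}{5} + \sqrt{10}\right) - 2 i \sqrt{87} = - \frac{3}{5} + \sqrt{10} - 2 i \sqrt{87}$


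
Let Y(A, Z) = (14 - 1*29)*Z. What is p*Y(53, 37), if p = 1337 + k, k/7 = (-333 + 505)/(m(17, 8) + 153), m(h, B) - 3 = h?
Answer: -129040275/173 ≈ -7.4590e+5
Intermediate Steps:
m(h, B) = 3 + h
Y(A, Z) = -15*Z (Y(A, Z) = (14 - 29)*Z = -15*Z)
k = 1204/173 (k = 7*((-333 + 505)/((3 + 17) + 153)) = 7*(172/(20 + 153)) = 7*(172/173) = 1204/173 ≈ 6.9595)
p = 232505/173 (p = 1337 + 1204/173 = 232505/173 ≈ 1344.0)
p*Y(53, 37) = 232505*(-15*37)/173 = (232505/173)*(-555) = -129040275/173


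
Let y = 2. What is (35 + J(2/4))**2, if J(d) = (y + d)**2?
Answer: 27225/16 ≈ 1701.6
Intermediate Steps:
J(d) = (2 + d)**2
(35 + J(2/4))**2 = (35 + (2 + 2/4)**2)**2 = (35 + (2 + 2*(1/4))**2)**2 = (35 + (2 + 1/2)**2)**2 = (35 + (5/2)**2)**2 = (35 + 25/4)**2 = (165/4)**2 = 27225/16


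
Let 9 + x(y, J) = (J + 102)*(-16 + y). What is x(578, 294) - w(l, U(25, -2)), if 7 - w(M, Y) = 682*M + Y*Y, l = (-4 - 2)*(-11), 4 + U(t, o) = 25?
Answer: 267989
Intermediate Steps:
U(t, o) = 21 (U(t, o) = -4 + 25 = 21)
l = 66 (l = -6*(-11) = 66)
x(y, J) = -9 + (-16 + y)*(102 + J) (x(y, J) = -9 + (J + 102)*(-16 + y) = -9 + (102 + J)*(-16 + y) = -9 + (-16 + y)*(102 + J))
w(M, Y) = 7 - Y² - 682*M (w(M, Y) = 7 - (682*M + Y*Y) = 7 - (682*M + Y²) = 7 - (Y² + 682*M) = 7 + (-Y² - 682*M) = 7 - Y² - 682*M)
x(578, 294) - w(l, U(25, -2)) = (-1641 - 16*294 + 102*578 + 294*578) - (7 - 1*21² - 682*66) = (-1641 - 4704 + 58956 + 169932) - (7 - 1*441 - 45012) = 222543 - (7 - 441 - 45012) = 222543 - 1*(-45446) = 222543 + 45446 = 267989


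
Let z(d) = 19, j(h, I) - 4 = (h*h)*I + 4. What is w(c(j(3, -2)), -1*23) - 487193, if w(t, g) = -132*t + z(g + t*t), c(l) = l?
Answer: -485854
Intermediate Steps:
j(h, I) = 8 + I*h**2 (j(h, I) = 4 + ((h*h)*I + 4) = 4 + (h**2*I + 4) = 4 + (I*h**2 + 4) = 4 + (4 + I*h**2) = 8 + I*h**2)
w(t, g) = 19 - 132*t (w(t, g) = -132*t + 19 = 19 - 132*t)
w(c(j(3, -2)), -1*23) - 487193 = (19 - 132*(8 - 2*3**2)) - 487193 = (19 - 132*(8 - 2*9)) - 487193 = (19 - 132*(8 - 18)) - 487193 = (19 - 132*(-10)) - 487193 = (19 + 1320) - 487193 = 1339 - 487193 = -485854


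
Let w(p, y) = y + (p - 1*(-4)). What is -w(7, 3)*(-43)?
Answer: 602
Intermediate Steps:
w(p, y) = 4 + p + y (w(p, y) = y + (p + 4) = y + (4 + p) = 4 + p + y)
-w(7, 3)*(-43) = -(4 + 7 + 3)*(-43) = -1*14*(-43) = -14*(-43) = 602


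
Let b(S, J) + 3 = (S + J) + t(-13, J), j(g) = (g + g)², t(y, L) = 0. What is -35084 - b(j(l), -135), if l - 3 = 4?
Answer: -35142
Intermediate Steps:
l = 7 (l = 3 + 4 = 7)
j(g) = 4*g² (j(g) = (2*g)² = 4*g²)
b(S, J) = -3 + J + S (b(S, J) = -3 + ((S + J) + 0) = -3 + ((J + S) + 0) = -3 + (J + S) = -3 + J + S)
-35084 - b(j(l), -135) = -35084 - (-3 - 135 + 4*7²) = -35084 - (-3 - 135 + 4*49) = -35084 - (-3 - 135 + 196) = -35084 - 1*58 = -35084 - 58 = -35142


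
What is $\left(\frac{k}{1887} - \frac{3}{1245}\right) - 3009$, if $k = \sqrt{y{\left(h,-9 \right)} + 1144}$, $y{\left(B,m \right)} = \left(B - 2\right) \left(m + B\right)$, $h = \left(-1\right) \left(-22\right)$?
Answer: $- \frac{1248736}{415} + \frac{2 \sqrt{39}}{629} \approx -3009.0$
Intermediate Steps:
$h = 22$
$y{\left(B,m \right)} = \left(-2 + B\right) \left(B + m\right)$
$k = 6 \sqrt{39}$ ($k = \sqrt{\left(22^{2} - 44 - -18 + 22 \left(-9\right)\right) + 1144} = \sqrt{\left(484 - 44 + 18 - 198\right) + 1144} = \sqrt{260 + 1144} = \sqrt{1404} = 6 \sqrt{39} \approx 37.47$)
$\left(\frac{k}{1887} - \frac{3}{1245}\right) - 3009 = \left(\frac{6 \sqrt{39}}{1887} - \frac{3}{1245}\right) - 3009 = \left(6 \sqrt{39} \cdot \frac{1}{1887} - \frac{1}{415}\right) - 3009 = \left(\frac{2 \sqrt{39}}{629} - \frac{1}{415}\right) - 3009 = \left(- \frac{1}{415} + \frac{2 \sqrt{39}}{629}\right) - 3009 = - \frac{1248736}{415} + \frac{2 \sqrt{39}}{629}$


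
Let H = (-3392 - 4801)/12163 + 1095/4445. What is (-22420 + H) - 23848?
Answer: -500296200956/10812907 ≈ -46268.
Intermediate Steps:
H = -4619880/10812907 (H = -8193*1/12163 + 1095*(1/4445) = -8193/12163 + 219/889 = -4619880/10812907 ≈ -0.42726)
(-22420 + H) - 23848 = (-22420 - 4619880/10812907) - 23848 = -242429994820/10812907 - 23848 = -500296200956/10812907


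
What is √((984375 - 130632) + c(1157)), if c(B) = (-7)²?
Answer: 4*√53362 ≈ 924.01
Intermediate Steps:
c(B) = 49
√((984375 - 130632) + c(1157)) = √((984375 - 130632) + 49) = √(853743 + 49) = √853792 = 4*√53362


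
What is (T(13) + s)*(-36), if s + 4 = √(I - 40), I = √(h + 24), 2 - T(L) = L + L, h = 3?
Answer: 1008 - 36*√(-40 + 3*√3) ≈ 1008.0 - 212.38*I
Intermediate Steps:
T(L) = 2 - 2*L (T(L) = 2 - (L + L) = 2 - 2*L)
I = 3*√3 (I = √(3 + 24) = √27 = 3*√3 ≈ 5.1962)
s = -4 + √(-40 + 3*√3) (s = -4 + √(3*√3 - 40) = -4 + √(-40 + 3*√3) ≈ -4.0 + 5.8995*I)
(T(13) + s)*(-36) = ((2 - 2*13) + (-4 + I*√(40 - 3*√3)))*(-36) = ((2 - 26) + (-4 + I*√(40 - 3*√3)))*(-36) = (-24 + (-4 + I*√(40 - 3*√3)))*(-36) = (-28 + I*√(40 - 3*√3))*(-36) = 1008 - 36*I*√(40 - 3*√3)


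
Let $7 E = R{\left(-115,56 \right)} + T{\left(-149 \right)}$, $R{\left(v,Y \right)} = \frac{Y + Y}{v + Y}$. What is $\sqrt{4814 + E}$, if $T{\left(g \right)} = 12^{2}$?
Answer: $\frac{13 \sqrt{4879182}}{413} \approx 69.529$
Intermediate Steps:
$T{\left(g \right)} = 144$
$R{\left(v,Y \right)} = \frac{2 Y}{Y + v}$
$E = \frac{8384}{413}$ ($E = \frac{2 \cdot 56 \frac{1}{56 - 115} + 144}{7} = \frac{2 \cdot 56 \frac{1}{-59} + 144}{7} = \frac{2 \cdot 56 \left(- \frac{1}{59}\right) + 144}{7} = \frac{- \frac{112}{59} + 144}{7} = \frac{1}{7} \cdot \frac{8384}{59} = \frac{8384}{413} \approx 20.3$)
$\sqrt{4814 + E} = \sqrt{4814 + \frac{8384}{413}} = \sqrt{\frac{1996566}{413}} = \frac{13 \sqrt{4879182}}{413}$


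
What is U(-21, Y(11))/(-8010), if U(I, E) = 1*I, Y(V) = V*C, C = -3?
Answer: 7/2670 ≈ 0.0026217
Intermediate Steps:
Y(V) = -3*V (Y(V) = V*(-3) = -3*V)
U(I, E) = I
U(-21, Y(11))/(-8010) = -21/(-8010) = -21*(-1/8010) = 7/2670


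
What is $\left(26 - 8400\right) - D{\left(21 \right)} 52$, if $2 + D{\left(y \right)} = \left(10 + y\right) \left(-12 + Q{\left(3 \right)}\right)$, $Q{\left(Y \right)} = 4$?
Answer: $4626$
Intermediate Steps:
$D{\left(y \right)} = -82 - 8 y$ ($D{\left(y \right)} = -2 + \left(10 + y\right) \left(-12 + 4\right) = -2 + \left(10 + y\right) \left(-8\right) = -2 - \left(80 + 8 y\right) = -82 - 8 y$)
$\left(26 - 8400\right) - D{\left(21 \right)} 52 = \left(26 - 8400\right) - \left(-82 - 168\right) 52 = -8374 - \left(-250\right) 52 = -8374 - -13000 = -8374 + 13000 = 4626$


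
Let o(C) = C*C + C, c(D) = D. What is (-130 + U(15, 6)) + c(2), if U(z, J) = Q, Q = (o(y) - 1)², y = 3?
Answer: -7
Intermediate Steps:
o(C) = C + C² (o(C) = C² + C = C + C²)
Q = 121 (Q = (3*(1 + 3) - 1)² = (3*4 - 1)² = (12 - 1)² = 11² = 121)
U(z, J) = 121
(-130 + U(15, 6)) + c(2) = (-130 + 121) + 2 = -9 + 2 = -7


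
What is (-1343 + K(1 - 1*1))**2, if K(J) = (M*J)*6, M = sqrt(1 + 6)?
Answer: 1803649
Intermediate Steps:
M = sqrt(7) ≈ 2.6458
K(J) = 6*J*sqrt(7) (K(J) = (sqrt(7)*J)*6 = (J*sqrt(7))*6 = 6*J*sqrt(7))
(-1343 + K(1 - 1*1))**2 = (-1343 + 6*(1 - 1*1)*sqrt(7))**2 = (-1343 + 6*(1 - 1)*sqrt(7))**2 = (-1343 + 6*0*sqrt(7))**2 = (-1343 + 0)**2 = (-1343)**2 = 1803649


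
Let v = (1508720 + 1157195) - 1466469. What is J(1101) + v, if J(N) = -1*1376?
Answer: 1198070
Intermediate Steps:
J(N) = -1376
v = 1199446 (v = 2665915 - 1466469 = 1199446)
J(1101) + v = -1376 + 1199446 = 1198070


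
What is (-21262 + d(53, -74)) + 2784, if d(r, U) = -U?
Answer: -18404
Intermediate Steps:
(-21262 + d(53, -74)) + 2784 = (-21262 - 1*(-74)) + 2784 = (-21262 + 74) + 2784 = -21188 + 2784 = -18404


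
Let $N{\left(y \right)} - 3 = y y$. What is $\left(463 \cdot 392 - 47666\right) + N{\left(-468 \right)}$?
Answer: $352857$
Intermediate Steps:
$N{\left(y \right)} = 3 + y^{2}$ ($N{\left(y \right)} = 3 + y y = 3 + y^{2}$)
$\left(463 \cdot 392 - 47666\right) + N{\left(-468 \right)} = \left(463 \cdot 392 - 47666\right) + \left(3 + \left(-468\right)^{2}\right) = \left(181496 - 47666\right) + \left(3 + 219024\right) = 133830 + 219027 = 352857$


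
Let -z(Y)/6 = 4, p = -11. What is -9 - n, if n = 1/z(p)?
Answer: -215/24 ≈ -8.9583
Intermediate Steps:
z(Y) = -24 (z(Y) = -6*4 = -24)
n = -1/24 (n = 1/(-24) = -1/24 ≈ -0.041667)
-9 - n = -9 - 1*(-1/24) = -9 + 1/24 = -215/24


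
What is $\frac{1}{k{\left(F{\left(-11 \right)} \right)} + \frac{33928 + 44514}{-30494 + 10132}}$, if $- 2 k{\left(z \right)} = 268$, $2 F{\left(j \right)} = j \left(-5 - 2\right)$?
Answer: $- \frac{10181}{1403475} \approx -0.0072541$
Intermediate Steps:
$F{\left(j \right)} = - \frac{7 j}{2}$ ($F{\left(j \right)} = \frac{j \left(-5 - 2\right)}{2} = \frac{j \left(-7\right)}{2} = \frac{\left(-7\right) j}{2} = - \frac{7 j}{2}$)
$k{\left(z \right)} = -134$ ($k{\left(z \right)} = \left(- \frac{1}{2}\right) 268 = -134$)
$\frac{1}{k{\left(F{\left(-11 \right)} \right)} + \frac{33928 + 44514}{-30494 + 10132}} = \frac{1}{-134 + \frac{33928 + 44514}{-30494 + 10132}} = \frac{1}{-134 + \frac{78442}{-20362}} = \frac{1}{-134 + 78442 \left(- \frac{1}{20362}\right)} = \frac{1}{-134 - \frac{39221}{10181}} = \frac{1}{- \frac{1403475}{10181}} = - \frac{10181}{1403475}$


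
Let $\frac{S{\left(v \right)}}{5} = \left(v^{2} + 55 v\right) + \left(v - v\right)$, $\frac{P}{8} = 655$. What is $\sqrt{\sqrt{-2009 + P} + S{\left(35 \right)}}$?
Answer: $\sqrt{15750 + 3 \sqrt{359}} \approx 125.73$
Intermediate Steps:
$P = 5240$ ($P = 8 \cdot 655 = 5240$)
$S{\left(v \right)} = 5 v^{2} + 275 v$ ($S{\left(v \right)} = 5 \left(\left(v^{2} + 55 v\right) + \left(v - v\right)\right) = 5 \left(\left(v^{2} + 55 v\right) + 0\right) = 5 \left(v^{2} + 55 v\right) = 5 v^{2} + 275 v$)
$\sqrt{\sqrt{-2009 + P} + S{\left(35 \right)}} = \sqrt{\sqrt{-2009 + 5240} + 5 \cdot 35 \left(55 + 35\right)} = \sqrt{\sqrt{3231} + 5 \cdot 35 \cdot 90} = \sqrt{3 \sqrt{359} + 15750} = \sqrt{15750 + 3 \sqrt{359}}$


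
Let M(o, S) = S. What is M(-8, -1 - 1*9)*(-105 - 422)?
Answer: 5270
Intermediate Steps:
M(-8, -1 - 1*9)*(-105 - 422) = (-1 - 1*9)*(-105 - 422) = (-1 - 9)*(-527) = -10*(-527) = 5270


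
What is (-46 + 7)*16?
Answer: -624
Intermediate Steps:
(-46 + 7)*16 = -39*16 = -624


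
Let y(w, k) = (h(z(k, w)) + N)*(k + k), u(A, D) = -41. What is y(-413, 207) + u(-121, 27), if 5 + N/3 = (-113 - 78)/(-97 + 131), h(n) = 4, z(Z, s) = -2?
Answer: -196726/17 ≈ -11572.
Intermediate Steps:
N = -1083/34 (N = -15 + 3*((-113 - 78)/(-97 + 131)) = -15 + 3*(-191/34) = -15 - 573/34 = -1083/34 ≈ -31.853)
y(w, k) = -947*k/17 (y(w, k) = (4 - 1083/34)*(k + k) = -947*k/17)
y(-413, 207) + u(-121, 27) = -947/17*207 - 41 = -196029/17 - 41 = -196726/17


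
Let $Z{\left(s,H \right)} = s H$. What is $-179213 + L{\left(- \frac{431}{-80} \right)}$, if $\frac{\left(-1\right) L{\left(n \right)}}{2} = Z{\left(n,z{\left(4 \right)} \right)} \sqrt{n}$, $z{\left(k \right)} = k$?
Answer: $-179213 - \frac{431 \sqrt{2155}}{200} \approx -1.7931 \cdot 10^{5}$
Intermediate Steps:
$Z{\left(s,H \right)} = H s$
$L{\left(n \right)} = - 8 n^{\frac{3}{2}}$ ($L{\left(n \right)} = - 2 \cdot 4 n \sqrt{n} = - 2 \cdot 4 n^{\frac{3}{2}} = - 8 n^{\frac{3}{2}}$)
$-179213 + L{\left(- \frac{431}{-80} \right)} = -179213 - 8 \left(- \frac{431}{-80}\right)^{\frac{3}{2}} = -179213 - 8 \left(\left(-431\right) \left(- \frac{1}{80}\right)\right)^{\frac{3}{2}} = -179213 - 8 \left(\frac{431}{80}\right)^{\frac{3}{2}} = -179213 - 8 \frac{431 \sqrt{2155}}{1600} = -179213 - \frac{431 \sqrt{2155}}{200}$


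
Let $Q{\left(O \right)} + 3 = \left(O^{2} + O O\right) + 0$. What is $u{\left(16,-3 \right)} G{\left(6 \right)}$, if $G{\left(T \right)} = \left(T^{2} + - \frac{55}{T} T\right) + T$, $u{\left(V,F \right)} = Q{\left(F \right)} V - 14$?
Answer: $-2938$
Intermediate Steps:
$Q{\left(O \right)} = -3 + 2 O^{2}$ ($Q{\left(O \right)} = -3 + \left(\left(O^{2} + O O\right) + 0\right) = -3 + \left(\left(O^{2} + O^{2}\right) + 0\right) = -3 + \left(2 O^{2} + 0\right) = -3 + 2 O^{2}$)
$u{\left(V,F \right)} = -14 + V \left(-3 + 2 F^{2}\right)$ ($u{\left(V,F \right)} = \left(-3 + 2 F^{2}\right) V - 14 = V \left(-3 + 2 F^{2}\right) - 14 = -14 + V \left(-3 + 2 F^{2}\right)$)
$G{\left(T \right)} = -55 + T + T^{2}$ ($G{\left(T \right)} = \left(T^{2} - 55\right) + T = \left(-55 + T^{2}\right) + T = -55 + T + T^{2}$)
$u{\left(16,-3 \right)} G{\left(6 \right)} = \left(-14 + 16 \left(-3 + 2 \left(-3\right)^{2}\right)\right) \left(-55 + 6 + 6^{2}\right) = \left(-14 + 16 \left(-3 + 2 \cdot 9\right)\right) \left(-55 + 6 + 36\right) = \left(-14 + 16 \left(-3 + 18\right)\right) \left(-13\right) = \left(-14 + 16 \cdot 15\right) \left(-13\right) = \left(-14 + 240\right) \left(-13\right) = 226 \left(-13\right) = -2938$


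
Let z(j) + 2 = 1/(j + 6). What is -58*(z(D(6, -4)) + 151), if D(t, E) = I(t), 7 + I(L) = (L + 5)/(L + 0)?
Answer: -43558/5 ≈ -8711.6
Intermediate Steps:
I(L) = -7 + (5 + L)/L (I(L) = -7 + (L + 5)/(L + 0) = -7 + (5 + L)/L)
D(t, E) = -6 + 5/t
z(j) = -2 + 1/(6 + j) (z(j) = -2 + 1/(j + 6) = -2 + 1/(6 + j))
-58*(z(D(6, -4)) + 151) = -58*((-11 - 2*(-6 + 5/6))/(6 + (-6 + 5/6)) + 151) = -58*((-11 - 2*(-6 + 5*(⅙)))/(6 + (-6 + 5*(⅙))) + 151) = -58*((-11 - 2*(-6 + ⅚))/(6 + (-6 + ⅚)) + 151) = -58*((-11 - 2*(-31/6))/(6 - 31/6) + 151) = -58*((-11 + 31/3)/(⅚) + 151) = -58*((6/5)*(-⅔) + 151) = -58*(-⅘ + 151) = -58*751/5 = -43558/5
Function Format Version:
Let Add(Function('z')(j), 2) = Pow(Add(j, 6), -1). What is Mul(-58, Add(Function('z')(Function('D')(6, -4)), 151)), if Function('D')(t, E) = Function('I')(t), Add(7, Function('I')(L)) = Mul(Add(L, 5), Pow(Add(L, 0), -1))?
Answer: Rational(-43558, 5) ≈ -8711.6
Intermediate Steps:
Function('I')(L) = Add(-7, Mul(Pow(L, -1), Add(5, L))) (Function('I')(L) = Add(-7, Mul(Add(L, 5), Pow(Add(L, 0), -1))) = Add(-7, Mul(Add(5, L), Pow(L, -1))) = Add(-7, Mul(Pow(L, -1), Add(5, L))))
Function('D')(t, E) = Add(-6, Mul(5, Pow(t, -1)))
Function('z')(j) = Add(-2, Pow(Add(6, j), -1)) (Function('z')(j) = Add(-2, Pow(Add(j, 6), -1)) = Add(-2, Pow(Add(6, j), -1)))
Mul(-58, Add(Function('z')(Function('D')(6, -4)), 151)) = Mul(-58, Add(Mul(Pow(Add(6, Add(-6, Mul(5, Pow(6, -1)))), -1), Add(-11, Mul(-2, Add(-6, Mul(5, Pow(6, -1)))))), 151)) = Mul(-58, Add(Mul(Pow(Add(6, Add(-6, Mul(5, Rational(1, 6)))), -1), Add(-11, Mul(-2, Add(-6, Mul(5, Rational(1, 6)))))), 151)) = Mul(-58, Add(Mul(Pow(Add(6, Add(-6, Rational(5, 6))), -1), Add(-11, Mul(-2, Add(-6, Rational(5, 6))))), 151)) = Mul(-58, Add(Mul(Pow(Add(6, Rational(-31, 6)), -1), Add(-11, Mul(-2, Rational(-31, 6)))), 151)) = Mul(-58, Add(Mul(Pow(Rational(5, 6), -1), Add(-11, Rational(31, 3))), 151)) = Mul(-58, Add(Mul(Rational(6, 5), Rational(-2, 3)), 151)) = Mul(-58, Add(Rational(-4, 5), 151)) = Mul(-58, Rational(751, 5)) = Rational(-43558, 5)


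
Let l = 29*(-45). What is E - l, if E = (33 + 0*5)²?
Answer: 2394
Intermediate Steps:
l = -1305
E = 1089 (E = (33 + 0)² = 33² = 1089)
E - l = 1089 - 1*(-1305) = 1089 + 1305 = 2394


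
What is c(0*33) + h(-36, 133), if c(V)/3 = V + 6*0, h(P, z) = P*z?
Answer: -4788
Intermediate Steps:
c(V) = 3*V (c(V) = 3*(V + 6*0) = 3*(V + 0) = 3*V)
c(0*33) + h(-36, 133) = 3*(0*33) - 36*133 = 3*0 - 4788 = 0 - 4788 = -4788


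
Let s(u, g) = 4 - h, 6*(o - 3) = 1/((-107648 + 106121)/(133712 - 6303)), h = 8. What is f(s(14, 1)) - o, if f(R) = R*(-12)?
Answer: 539699/9162 ≈ 58.906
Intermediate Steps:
o = -99923/9162 (o = 3 + 1/(6*(((-107648 + 106121)/(133712 - 6303)))) = 3 + 1/(6*((-1527/127409))) = 3 + 1/(6*((-1527*1/127409))) = 3 + 1/(6*(-1527/127409)) = 3 + (⅙)*(-127409/1527) = 3 - 127409/9162 = -99923/9162 ≈ -10.906)
s(u, g) = -4 (s(u, g) = 4 - 1*8 = 4 - 8 = -4)
f(R) = -12*R
f(s(14, 1)) - o = -12*(-4) - 1*(-99923/9162) = 48 + 99923/9162 = 539699/9162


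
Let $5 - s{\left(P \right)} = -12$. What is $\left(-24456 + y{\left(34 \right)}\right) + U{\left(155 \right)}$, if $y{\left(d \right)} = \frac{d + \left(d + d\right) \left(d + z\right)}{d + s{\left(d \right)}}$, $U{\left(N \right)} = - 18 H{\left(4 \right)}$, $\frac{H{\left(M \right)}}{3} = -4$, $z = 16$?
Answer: $- \frac{72518}{3} \approx -24173.0$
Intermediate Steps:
$s{\left(P \right)} = 17$ ($s{\left(P \right)} = 5 - -12 = 5 + 12 = 17$)
$H{\left(M \right)} = -12$ ($H{\left(M \right)} = 3 \left(-4\right) = -12$)
$U{\left(N \right)} = 216$ ($U{\left(N \right)} = \left(-18\right) \left(-12\right) = 216$)
$y{\left(d \right)} = \frac{d + 2 d \left(16 + d\right)}{17 + d}$ ($y{\left(d \right)} = \frac{d + \left(d + d\right) \left(d + 16\right)}{d + 17} = \frac{d + 2 d \left(16 + d\right)}{17 + d}$)
$\left(-24456 + y{\left(34 \right)}\right) + U{\left(155 \right)} = \left(-24456 + \frac{34 \left(33 + 2 \cdot 34\right)}{17 + 34}\right) + 216 = \left(-24456 + \frac{34 \left(33 + 68\right)}{51}\right) + 216 = \left(-24456 + 34 \cdot \frac{1}{51} \cdot 101\right) + 216 = \left(-24456 + \frac{202}{3}\right) + 216 = - \frac{73166}{3} + 216 = - \frac{72518}{3}$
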